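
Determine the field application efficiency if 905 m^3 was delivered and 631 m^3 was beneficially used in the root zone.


Ea = V_root / V_field * 100 = 631 / 905 * 100 = 69.7238%

69.7238 %


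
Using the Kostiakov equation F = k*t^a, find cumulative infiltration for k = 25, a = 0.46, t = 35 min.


F = k * t^a = 25 * 35^0.46
F = 25 * 5.131819

128.2955 mm


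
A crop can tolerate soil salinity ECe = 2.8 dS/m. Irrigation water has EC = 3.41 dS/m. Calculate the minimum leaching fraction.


LR = ECiw / (5*ECe - ECiw)
LR = 3.41 / (5*2.8 - 3.41)
LR = 3.41 / 10.5900

0.3220


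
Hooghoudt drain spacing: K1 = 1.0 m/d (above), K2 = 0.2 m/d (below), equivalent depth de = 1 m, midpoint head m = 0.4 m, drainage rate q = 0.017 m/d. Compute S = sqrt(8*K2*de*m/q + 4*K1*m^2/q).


S^2 = 8*K2*de*m/q + 4*K1*m^2/q
S^2 = 8*0.2*1*0.4/0.017 + 4*1.0*0.4^2/0.017
S = sqrt(75.2941)

8.6772 m


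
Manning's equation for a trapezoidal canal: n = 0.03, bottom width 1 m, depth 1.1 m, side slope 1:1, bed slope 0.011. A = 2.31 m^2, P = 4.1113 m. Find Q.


R = A/P = 2.31/4.1113 = 0.561866
Q = (1/0.03) * 2.31 * 0.561866^(2/3) * 0.011^0.5

5.4989 m^3/s


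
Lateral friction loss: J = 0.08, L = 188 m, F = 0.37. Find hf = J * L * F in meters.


hf = J * L * F = 0.08 * 188 * 0.37 = 5.5648 m

5.5648 m


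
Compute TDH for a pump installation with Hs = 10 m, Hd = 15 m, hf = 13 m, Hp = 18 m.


TDH = Hs + Hd + hf + Hp = 10 + 15 + 13 + 18 = 56

56 m


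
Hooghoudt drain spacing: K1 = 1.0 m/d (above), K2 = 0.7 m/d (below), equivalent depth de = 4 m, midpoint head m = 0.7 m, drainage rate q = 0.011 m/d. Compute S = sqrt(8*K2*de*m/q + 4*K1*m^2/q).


S^2 = 8*K2*de*m/q + 4*K1*m^2/q
S^2 = 8*0.7*4*0.7/0.011 + 4*1.0*0.7^2/0.011
S = sqrt(1603.6364)

40.0454 m


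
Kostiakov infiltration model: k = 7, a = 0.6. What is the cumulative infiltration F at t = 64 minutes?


F = k * t^a = 7 * 64^0.6
F = 7 * 12.125733

84.8801 mm


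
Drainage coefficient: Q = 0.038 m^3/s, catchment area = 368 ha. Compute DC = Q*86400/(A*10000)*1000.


DC = Q * 86400 / (A * 10000) * 1000
DC = 0.038 * 86400 / (368 * 10000) * 1000
DC = 3283200.0000 / 3680000

0.8922 mm/day


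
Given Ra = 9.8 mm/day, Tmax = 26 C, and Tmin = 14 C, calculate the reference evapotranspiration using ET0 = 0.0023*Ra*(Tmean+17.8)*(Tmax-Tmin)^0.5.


Tmean = (Tmax + Tmin)/2 = (26 + 14)/2 = 20.0
ET0 = 0.0023 * 9.8 * (20.0 + 17.8) * sqrt(26 - 14)
ET0 = 0.0023 * 9.8 * 37.8 * 3.464102

2.9515 mm/day


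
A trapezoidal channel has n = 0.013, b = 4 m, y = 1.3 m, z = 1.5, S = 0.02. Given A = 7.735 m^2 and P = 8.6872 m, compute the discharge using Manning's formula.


R = A/P = 7.735/8.6872 = 0.890390
Q = (1/0.013) * 7.735 * 0.890390^(2/3) * 0.02^0.5

77.8787 m^3/s


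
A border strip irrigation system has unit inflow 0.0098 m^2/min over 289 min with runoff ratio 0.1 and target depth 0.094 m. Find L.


L = q*t/((1+r)*Z)
L = 0.0098*289/((1+0.1)*0.094)
L = 2.8322/0.1034

27.3907 m


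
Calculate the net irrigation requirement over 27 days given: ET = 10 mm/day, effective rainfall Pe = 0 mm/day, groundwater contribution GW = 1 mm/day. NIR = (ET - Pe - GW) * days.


Daily deficit = ET - Pe - GW = 10 - 0 - 1 = 9 mm/day
NIR = 9 * 27 = 243 mm

243.0000 mm


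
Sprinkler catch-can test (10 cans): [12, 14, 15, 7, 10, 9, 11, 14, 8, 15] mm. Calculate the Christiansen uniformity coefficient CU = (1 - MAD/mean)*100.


mean = 11.500000 mm
MAD = 2.500000 mm
CU = (1 - 2.500000/11.500000)*100

78.2609 %


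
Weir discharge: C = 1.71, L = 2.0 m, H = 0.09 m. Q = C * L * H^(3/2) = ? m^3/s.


Q = C * L * H^(3/2) = 1.71 * 2.0 * 0.09^1.5 = 1.71 * 2.0 * 0.027000

0.0923 m^3/s


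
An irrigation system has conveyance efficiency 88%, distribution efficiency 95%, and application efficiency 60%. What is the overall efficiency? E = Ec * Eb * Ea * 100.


Ec = 0.88, Eb = 0.95, Ea = 0.6
E = 0.88 * 0.95 * 0.6 * 100 = 50.1600%

50.1600 %


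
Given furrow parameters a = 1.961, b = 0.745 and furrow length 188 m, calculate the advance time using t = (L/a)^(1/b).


t = (L/a)^(1/b)
t = (188/1.961)^(1/0.745)
t = 95.869454^(1/0.745)

457.0603 min


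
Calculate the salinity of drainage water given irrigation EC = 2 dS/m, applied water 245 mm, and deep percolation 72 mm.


EC_dw = EC_iw * D_iw / D_dw
EC_dw = 2 * 245 / 72
EC_dw = 490 / 72

6.8056 dS/m


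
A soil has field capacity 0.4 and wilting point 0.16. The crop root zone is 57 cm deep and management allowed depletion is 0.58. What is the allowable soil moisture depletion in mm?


SMD = (FC - PWP) * d * MAD * 10
SMD = (0.4 - 0.16) * 57 * 0.58 * 10
SMD = 0.2400 * 57 * 0.58 * 10

79.3440 mm


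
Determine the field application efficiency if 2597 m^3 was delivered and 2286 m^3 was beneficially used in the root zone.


Ea = V_root / V_field * 100 = 2286 / 2597 * 100 = 88.0246%

88.0246 %


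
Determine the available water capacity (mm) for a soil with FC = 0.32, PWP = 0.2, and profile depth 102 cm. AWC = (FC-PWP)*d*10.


AWC = (FC - PWP) * d * 10
AWC = (0.32 - 0.2) * 102 * 10
AWC = 0.1200 * 102 * 10

122.4000 mm


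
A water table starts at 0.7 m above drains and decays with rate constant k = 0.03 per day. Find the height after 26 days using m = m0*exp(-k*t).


m = m0 * exp(-k*t)
m = 0.7 * exp(-0.03 * 26)
m = 0.7 * exp(-0.7800)

0.3209 m


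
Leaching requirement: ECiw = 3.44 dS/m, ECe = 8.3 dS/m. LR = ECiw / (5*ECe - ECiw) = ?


LR = ECiw / (5*ECe - ECiw)
LR = 3.44 / (5*8.3 - 3.44)
LR = 3.44 / 38.0600

0.0904


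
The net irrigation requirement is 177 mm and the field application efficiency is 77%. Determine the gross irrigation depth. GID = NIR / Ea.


Ea = 77% = 0.77
GID = NIR / Ea = 177 / 0.77 = 229.8701 mm

229.8701 mm


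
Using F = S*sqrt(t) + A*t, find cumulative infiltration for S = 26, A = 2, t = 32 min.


F = S*sqrt(t) + A*t
F = 26*sqrt(32) + 2*32
F = 26*5.656854 + 64

211.0782 mm


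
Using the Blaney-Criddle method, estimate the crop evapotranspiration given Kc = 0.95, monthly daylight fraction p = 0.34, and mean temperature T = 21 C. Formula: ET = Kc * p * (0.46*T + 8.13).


ET = Kc * p * (0.46*T + 8.13)
ET = 0.95 * 0.34 * (0.46*21 + 8.13)
ET = 0.95 * 0.34 * 17.7900

5.7462 mm/day


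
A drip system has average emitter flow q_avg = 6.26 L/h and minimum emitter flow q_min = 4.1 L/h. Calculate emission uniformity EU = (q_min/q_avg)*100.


EU = (q_min/q_avg)*100 = (4.1/6.26)*100 = 65.4952%

65.4952 %


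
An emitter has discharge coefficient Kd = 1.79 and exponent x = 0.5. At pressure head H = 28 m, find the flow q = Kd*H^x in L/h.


q = Kd * H^x = 1.79 * 28^0.5 = 1.79 * 5.291503

9.4718 L/h


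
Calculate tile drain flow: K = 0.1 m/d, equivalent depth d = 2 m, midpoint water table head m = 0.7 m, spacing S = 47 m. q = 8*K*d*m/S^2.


q = 8*K*d*m/S^2
q = 8*0.1*2*0.7/47^2
q = 1.1200 / 2209

5.0702e-04 m/d


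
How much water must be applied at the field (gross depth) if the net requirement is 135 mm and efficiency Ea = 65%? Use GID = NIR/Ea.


Ea = 65% = 0.65
GID = NIR / Ea = 135 / 0.65 = 207.6923 mm

207.6923 mm


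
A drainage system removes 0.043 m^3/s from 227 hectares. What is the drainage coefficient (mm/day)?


DC = Q * 86400 / (A * 10000) * 1000
DC = 0.043 * 86400 / (227 * 10000) * 1000
DC = 3715200.0000 / 2270000

1.6367 mm/day


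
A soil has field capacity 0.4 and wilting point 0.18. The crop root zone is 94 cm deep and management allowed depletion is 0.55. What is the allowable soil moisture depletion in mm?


SMD = (FC - PWP) * d * MAD * 10
SMD = (0.4 - 0.18) * 94 * 0.55 * 10
SMD = 0.2200 * 94 * 0.55 * 10

113.7400 mm


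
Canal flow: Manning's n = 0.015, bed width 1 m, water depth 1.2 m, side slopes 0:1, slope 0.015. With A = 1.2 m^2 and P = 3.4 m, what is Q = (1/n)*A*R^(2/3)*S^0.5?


R = A/P = 1.2/3.4 = 0.352941
Q = (1/0.015) * 1.2 * 0.352941^(2/3) * 0.015^0.5

4.8933 m^3/s


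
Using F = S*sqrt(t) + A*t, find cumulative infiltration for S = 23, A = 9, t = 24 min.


F = S*sqrt(t) + A*t
F = 23*sqrt(24) + 9*24
F = 23*4.898979 + 216

328.6765 mm


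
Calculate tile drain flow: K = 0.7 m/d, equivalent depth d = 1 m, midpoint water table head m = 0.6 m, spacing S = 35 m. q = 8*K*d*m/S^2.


q = 8*K*d*m/S^2
q = 8*0.7*1*0.6/35^2
q = 3.3600 / 1225

0.0027 m/d


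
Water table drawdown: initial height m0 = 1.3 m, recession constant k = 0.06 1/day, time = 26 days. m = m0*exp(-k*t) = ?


m = m0 * exp(-k*t)
m = 1.3 * exp(-0.06 * 26)
m = 1.3 * exp(-1.5600)

0.2732 m


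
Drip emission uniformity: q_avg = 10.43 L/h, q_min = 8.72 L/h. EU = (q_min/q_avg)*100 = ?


EU = (q_min/q_avg)*100 = (8.72/10.43)*100 = 83.6050%

83.6050 %


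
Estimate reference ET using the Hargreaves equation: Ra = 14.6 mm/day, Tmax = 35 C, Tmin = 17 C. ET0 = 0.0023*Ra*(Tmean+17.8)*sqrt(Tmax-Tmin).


Tmean = (Tmax + Tmin)/2 = (35 + 17)/2 = 26.0
ET0 = 0.0023 * 14.6 * (26.0 + 17.8) * sqrt(35 - 17)
ET0 = 0.0023 * 14.6 * 43.8 * 4.242641

6.2401 mm/day


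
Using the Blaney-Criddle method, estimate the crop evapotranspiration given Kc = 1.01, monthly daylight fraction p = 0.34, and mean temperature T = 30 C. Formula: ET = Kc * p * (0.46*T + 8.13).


ET = Kc * p * (0.46*T + 8.13)
ET = 1.01 * 0.34 * (0.46*30 + 8.13)
ET = 1.01 * 0.34 * 21.9300

7.5308 mm/day


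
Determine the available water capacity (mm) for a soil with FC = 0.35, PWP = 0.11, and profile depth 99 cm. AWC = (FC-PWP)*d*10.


AWC = (FC - PWP) * d * 10
AWC = (0.35 - 0.11) * 99 * 10
AWC = 0.2400 * 99 * 10

237.6000 mm


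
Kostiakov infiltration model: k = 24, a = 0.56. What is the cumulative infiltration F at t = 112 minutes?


F = k * t^a = 24 * 112^0.56
F = 24 * 14.046305

337.1113 mm


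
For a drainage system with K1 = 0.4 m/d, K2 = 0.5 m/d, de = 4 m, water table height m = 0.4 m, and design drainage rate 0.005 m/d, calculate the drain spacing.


S^2 = 8*K2*de*m/q + 4*K1*m^2/q
S^2 = 8*0.5*4*0.4/0.005 + 4*0.4*0.4^2/0.005
S = sqrt(1331.2000)

36.4856 m


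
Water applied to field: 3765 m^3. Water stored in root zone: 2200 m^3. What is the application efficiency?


Ea = V_root / V_field * 100 = 2200 / 3765 * 100 = 58.4329%

58.4329 %


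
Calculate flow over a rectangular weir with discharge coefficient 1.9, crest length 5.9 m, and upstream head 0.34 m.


Q = C * L * H^(3/2) = 1.9 * 5.9 * 0.34^1.5 = 1.9 * 5.9 * 0.198252

2.2224 m^3/s


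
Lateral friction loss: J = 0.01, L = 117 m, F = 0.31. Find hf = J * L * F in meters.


hf = J * L * F = 0.01 * 117 * 0.31 = 0.3627 m

0.3627 m


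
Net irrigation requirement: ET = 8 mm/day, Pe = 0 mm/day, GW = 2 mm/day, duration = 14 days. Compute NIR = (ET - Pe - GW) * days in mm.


Daily deficit = ET - Pe - GW = 8 - 0 - 2 = 6 mm/day
NIR = 6 * 14 = 84 mm

84.0000 mm


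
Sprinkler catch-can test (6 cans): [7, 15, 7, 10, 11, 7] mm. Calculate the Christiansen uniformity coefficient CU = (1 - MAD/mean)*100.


mean = 9.500000 mm
MAD = 2.500000 mm
CU = (1 - 2.500000/9.500000)*100

73.6842 %


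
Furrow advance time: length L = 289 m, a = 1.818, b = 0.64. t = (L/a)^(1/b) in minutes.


t = (L/a)^(1/b)
t = (289/1.818)^(1/0.64)
t = 158.965897^(1/0.64)

2751.2968 min


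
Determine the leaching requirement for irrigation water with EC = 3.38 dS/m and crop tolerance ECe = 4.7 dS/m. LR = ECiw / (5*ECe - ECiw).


LR = ECiw / (5*ECe - ECiw)
LR = 3.38 / (5*4.7 - 3.38)
LR = 3.38 / 20.1200

0.1680


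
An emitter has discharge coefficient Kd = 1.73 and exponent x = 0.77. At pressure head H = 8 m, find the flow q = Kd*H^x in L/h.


q = Kd * H^x = 1.73 * 8^0.77 = 1.73 * 4.958831

8.5788 L/h


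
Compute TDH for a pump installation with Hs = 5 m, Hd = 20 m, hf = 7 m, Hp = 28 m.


TDH = Hs + Hd + hf + Hp = 5 + 20 + 7 + 28 = 60

60 m


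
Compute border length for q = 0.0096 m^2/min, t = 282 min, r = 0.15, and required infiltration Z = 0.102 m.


L = q*t/((1+r)*Z)
L = 0.0096*282/((1+0.15)*0.102)
L = 2.7072/0.1173

23.0793 m


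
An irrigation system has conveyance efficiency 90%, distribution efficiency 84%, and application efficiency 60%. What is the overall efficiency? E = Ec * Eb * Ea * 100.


Ec = 0.9, Eb = 0.84, Ea = 0.6
E = 0.9 * 0.84 * 0.6 * 100 = 45.3600%

45.3600 %


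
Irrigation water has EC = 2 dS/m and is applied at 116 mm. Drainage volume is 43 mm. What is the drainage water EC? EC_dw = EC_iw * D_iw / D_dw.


EC_dw = EC_iw * D_iw / D_dw
EC_dw = 2 * 116 / 43
EC_dw = 232 / 43

5.3953 dS/m


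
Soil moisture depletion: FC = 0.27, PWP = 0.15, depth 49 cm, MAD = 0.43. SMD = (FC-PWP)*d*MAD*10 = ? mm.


SMD = (FC - PWP) * d * MAD * 10
SMD = (0.27 - 0.15) * 49 * 0.43 * 10
SMD = 0.1200 * 49 * 0.43 * 10

25.2840 mm


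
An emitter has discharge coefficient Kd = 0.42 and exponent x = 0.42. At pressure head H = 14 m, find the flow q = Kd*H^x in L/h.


q = Kd * H^x = 0.42 * 14^0.42 = 0.42 * 3.029520

1.2724 L/h


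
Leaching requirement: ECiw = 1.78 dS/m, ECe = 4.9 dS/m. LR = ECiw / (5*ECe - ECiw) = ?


LR = ECiw / (5*ECe - ECiw)
LR = 1.78 / (5*4.9 - 1.78)
LR = 1.78 / 22.7200

0.0783


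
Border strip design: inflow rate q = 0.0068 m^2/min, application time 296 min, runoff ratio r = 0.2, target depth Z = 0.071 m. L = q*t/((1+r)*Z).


L = q*t/((1+r)*Z)
L = 0.0068*296/((1+0.2)*0.071)
L = 2.0128/0.0852

23.6244 m


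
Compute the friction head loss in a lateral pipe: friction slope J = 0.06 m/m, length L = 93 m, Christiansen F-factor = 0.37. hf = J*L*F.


hf = J * L * F = 0.06 * 93 * 0.37 = 2.0646 m

2.0646 m


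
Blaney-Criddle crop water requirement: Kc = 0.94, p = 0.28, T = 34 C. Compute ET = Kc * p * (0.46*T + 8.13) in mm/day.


ET = Kc * p * (0.46*T + 8.13)
ET = 0.94 * 0.28 * (0.46*34 + 8.13)
ET = 0.94 * 0.28 * 23.7700

6.2563 mm/day


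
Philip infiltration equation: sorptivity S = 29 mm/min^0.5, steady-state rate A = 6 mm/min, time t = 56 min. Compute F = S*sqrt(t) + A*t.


F = S*sqrt(t) + A*t
F = 29*sqrt(56) + 6*56
F = 29*7.483315 + 336

553.0161 mm


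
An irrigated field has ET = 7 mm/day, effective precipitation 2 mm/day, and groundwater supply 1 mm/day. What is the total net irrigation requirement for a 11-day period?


Daily deficit = ET - Pe - GW = 7 - 2 - 1 = 4 mm/day
NIR = 4 * 11 = 44 mm

44.0000 mm


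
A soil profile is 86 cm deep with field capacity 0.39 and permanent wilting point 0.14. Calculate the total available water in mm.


AWC = (FC - PWP) * d * 10
AWC = (0.39 - 0.14) * 86 * 10
AWC = 0.2500 * 86 * 10

215.0000 mm


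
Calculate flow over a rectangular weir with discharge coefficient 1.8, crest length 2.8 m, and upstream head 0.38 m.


Q = C * L * H^(3/2) = 1.8 * 2.8 * 0.38^1.5 = 1.8 * 2.8 * 0.234248

1.1806 m^3/s


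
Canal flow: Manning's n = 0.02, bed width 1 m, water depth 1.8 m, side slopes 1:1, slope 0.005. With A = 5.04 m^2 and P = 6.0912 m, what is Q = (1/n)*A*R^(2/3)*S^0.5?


R = A/P = 5.04/6.0912 = 0.827423
Q = (1/0.02) * 5.04 * 0.827423^(2/3) * 0.005^0.5

15.7050 m^3/s


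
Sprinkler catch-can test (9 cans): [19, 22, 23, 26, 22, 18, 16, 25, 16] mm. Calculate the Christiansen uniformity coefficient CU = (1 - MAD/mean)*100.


mean = 20.777778 mm
MAD = 3.135802 mm
CU = (1 - 3.135802/20.777778)*100

84.9079 %


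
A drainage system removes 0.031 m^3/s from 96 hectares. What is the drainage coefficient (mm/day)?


DC = Q * 86400 / (A * 10000) * 1000
DC = 0.031 * 86400 / (96 * 10000) * 1000
DC = 2678400.0000 / 960000

2.7900 mm/day


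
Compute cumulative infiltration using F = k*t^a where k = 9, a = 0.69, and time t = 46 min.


F = k * t^a = 9 * 46^0.69
F = 9 * 14.037925

126.3413 mm


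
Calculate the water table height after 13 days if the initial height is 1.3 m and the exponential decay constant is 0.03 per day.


m = m0 * exp(-k*t)
m = 1.3 * exp(-0.03 * 13)
m = 1.3 * exp(-0.3900)

0.8802 m


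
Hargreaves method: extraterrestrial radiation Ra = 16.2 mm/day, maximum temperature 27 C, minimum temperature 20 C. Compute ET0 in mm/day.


Tmean = (Tmax + Tmin)/2 = (27 + 20)/2 = 23.5
ET0 = 0.0023 * 16.2 * (23.5 + 17.8) * sqrt(27 - 20)
ET0 = 0.0023 * 16.2 * 41.3 * 2.645751

4.0714 mm/day


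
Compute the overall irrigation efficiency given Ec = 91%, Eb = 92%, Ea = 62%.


Ec = 0.91, Eb = 0.92, Ea = 0.62
E = 0.91 * 0.92 * 0.62 * 100 = 51.9064%

51.9064 %


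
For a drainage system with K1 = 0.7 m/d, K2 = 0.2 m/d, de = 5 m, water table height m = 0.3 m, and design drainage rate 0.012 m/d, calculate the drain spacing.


S^2 = 8*K2*de*m/q + 4*K1*m^2/q
S^2 = 8*0.2*5*0.3/0.012 + 4*0.7*0.3^2/0.012
S = sqrt(221.0000)

14.8661 m


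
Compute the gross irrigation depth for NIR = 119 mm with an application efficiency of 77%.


Ea = 77% = 0.77
GID = NIR / Ea = 119 / 0.77 = 154.5455 mm

154.5455 mm


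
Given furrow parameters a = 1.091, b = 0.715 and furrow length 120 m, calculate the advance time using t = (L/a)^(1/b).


t = (L/a)^(1/b)
t = (120/1.091)^(1/0.715)
t = 109.990834^(1/0.715)

716.2160 min


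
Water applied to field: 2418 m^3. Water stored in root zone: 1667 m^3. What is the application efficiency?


Ea = V_root / V_field * 100 = 1667 / 2418 * 100 = 68.9413%

68.9413 %


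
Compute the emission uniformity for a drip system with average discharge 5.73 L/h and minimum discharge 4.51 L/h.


EU = (q_min/q_avg)*100 = (4.51/5.73)*100 = 78.7086%

78.7086 %


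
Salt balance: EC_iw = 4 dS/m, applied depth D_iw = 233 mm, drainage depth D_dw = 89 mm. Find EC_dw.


EC_dw = EC_iw * D_iw / D_dw
EC_dw = 4 * 233 / 89
EC_dw = 932 / 89

10.4719 dS/m


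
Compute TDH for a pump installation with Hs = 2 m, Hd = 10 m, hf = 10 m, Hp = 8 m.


TDH = Hs + Hd + hf + Hp = 2 + 10 + 10 + 8 = 30

30 m


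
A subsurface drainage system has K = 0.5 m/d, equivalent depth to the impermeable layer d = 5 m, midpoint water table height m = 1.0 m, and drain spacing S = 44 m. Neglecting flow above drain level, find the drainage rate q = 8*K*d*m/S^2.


q = 8*K*d*m/S^2
q = 8*0.5*5*1.0/44^2
q = 20.0000 / 1936

0.0103 m/d


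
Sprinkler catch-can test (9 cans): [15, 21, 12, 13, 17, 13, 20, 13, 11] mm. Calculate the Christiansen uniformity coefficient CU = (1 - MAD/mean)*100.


mean = 15.000000 mm
MAD = 2.888889 mm
CU = (1 - 2.888889/15.000000)*100

80.7407 %


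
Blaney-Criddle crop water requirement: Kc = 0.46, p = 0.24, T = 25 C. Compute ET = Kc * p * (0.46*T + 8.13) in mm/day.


ET = Kc * p * (0.46*T + 8.13)
ET = 0.46 * 0.24 * (0.46*25 + 8.13)
ET = 0.46 * 0.24 * 19.6300

2.1672 mm/day


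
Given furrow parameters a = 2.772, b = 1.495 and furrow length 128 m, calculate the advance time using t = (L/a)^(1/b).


t = (L/a)^(1/b)
t = (128/2.772)^(1/1.495)
t = 46.176046^(1/1.495)

12.9814 min


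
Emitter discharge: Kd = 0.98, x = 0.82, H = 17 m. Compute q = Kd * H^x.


q = Kd * H^x = 0.98 * 17^0.82 = 0.98 * 10.208645

10.0045 L/h


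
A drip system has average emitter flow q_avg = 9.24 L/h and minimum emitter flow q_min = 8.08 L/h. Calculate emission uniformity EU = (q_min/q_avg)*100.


EU = (q_min/q_avg)*100 = (8.08/9.24)*100 = 87.4459%

87.4459 %


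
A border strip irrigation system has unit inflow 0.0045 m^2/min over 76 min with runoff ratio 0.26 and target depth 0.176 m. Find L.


L = q*t/((1+r)*Z)
L = 0.0045*76/((1+0.26)*0.176)
L = 0.342/0.22176

1.5422 m


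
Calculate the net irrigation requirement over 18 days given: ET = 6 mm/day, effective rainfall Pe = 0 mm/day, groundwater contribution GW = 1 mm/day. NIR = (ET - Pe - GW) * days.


Daily deficit = ET - Pe - GW = 6 - 0 - 1 = 5 mm/day
NIR = 5 * 18 = 90 mm

90.0000 mm


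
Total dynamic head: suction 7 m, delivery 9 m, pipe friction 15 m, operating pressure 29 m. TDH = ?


TDH = Hs + Hd + hf + Hp = 7 + 9 + 15 + 29 = 60

60 m


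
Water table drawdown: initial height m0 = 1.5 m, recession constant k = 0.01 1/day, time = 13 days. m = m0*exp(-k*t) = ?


m = m0 * exp(-k*t)
m = 1.5 * exp(-0.01 * 13)
m = 1.5 * exp(-0.1300)

1.3171 m


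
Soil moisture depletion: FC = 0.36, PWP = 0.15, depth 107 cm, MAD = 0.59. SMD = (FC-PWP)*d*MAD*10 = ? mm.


SMD = (FC - PWP) * d * MAD * 10
SMD = (0.36 - 0.15) * 107 * 0.59 * 10
SMD = 0.2100 * 107 * 0.59 * 10

132.5730 mm


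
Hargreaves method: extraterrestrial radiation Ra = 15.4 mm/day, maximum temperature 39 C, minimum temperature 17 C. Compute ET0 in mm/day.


Tmean = (Tmax + Tmin)/2 = (39 + 17)/2 = 28.0
ET0 = 0.0023 * 15.4 * (28.0 + 17.8) * sqrt(39 - 17)
ET0 = 0.0023 * 15.4 * 45.8 * 4.690416

7.6090 mm/day


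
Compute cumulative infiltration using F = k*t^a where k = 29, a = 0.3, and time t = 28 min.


F = k * t^a = 29 * 28^0.3
F = 29 * 2.717361

78.8035 mm


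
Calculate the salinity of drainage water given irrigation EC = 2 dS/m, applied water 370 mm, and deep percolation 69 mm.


EC_dw = EC_iw * D_iw / D_dw
EC_dw = 2 * 370 / 69
EC_dw = 740 / 69

10.7246 dS/m


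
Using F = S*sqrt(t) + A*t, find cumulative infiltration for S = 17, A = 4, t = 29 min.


F = S*sqrt(t) + A*t
F = 17*sqrt(29) + 4*29
F = 17*5.385165 + 116

207.5478 mm


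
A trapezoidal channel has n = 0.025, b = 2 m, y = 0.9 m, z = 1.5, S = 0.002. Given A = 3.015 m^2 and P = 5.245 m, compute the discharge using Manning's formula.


R = A/P = 3.015/5.245 = 0.574833
Q = (1/0.025) * 3.015 * 0.574833^(2/3) * 0.002^0.5

3.7287 m^3/s


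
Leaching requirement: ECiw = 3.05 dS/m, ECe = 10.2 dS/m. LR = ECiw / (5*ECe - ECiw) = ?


LR = ECiw / (5*ECe - ECiw)
LR = 3.05 / (5*10.2 - 3.05)
LR = 3.05 / 47.9500

0.0636


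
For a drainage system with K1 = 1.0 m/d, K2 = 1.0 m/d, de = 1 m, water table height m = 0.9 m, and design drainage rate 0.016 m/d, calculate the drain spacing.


S^2 = 8*K2*de*m/q + 4*K1*m^2/q
S^2 = 8*1.0*1*0.9/0.016 + 4*1.0*0.9^2/0.016
S = sqrt(652.5000)

25.5441 m


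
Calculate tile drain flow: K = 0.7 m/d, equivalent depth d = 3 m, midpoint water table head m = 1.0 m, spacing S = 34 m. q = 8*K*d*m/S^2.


q = 8*K*d*m/S^2
q = 8*0.7*3*1.0/34^2
q = 16.8000 / 1156

0.0145 m/d


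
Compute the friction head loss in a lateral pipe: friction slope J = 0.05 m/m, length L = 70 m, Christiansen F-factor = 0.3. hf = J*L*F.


hf = J * L * F = 0.05 * 70 * 0.3 = 1.0500 m

1.0500 m


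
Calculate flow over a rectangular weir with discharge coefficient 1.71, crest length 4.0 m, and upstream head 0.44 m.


Q = C * L * H^(3/2) = 1.71 * 4.0 * 0.44^1.5 = 1.71 * 4.0 * 0.291863

1.9963 m^3/s


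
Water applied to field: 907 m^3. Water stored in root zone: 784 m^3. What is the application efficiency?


Ea = V_root / V_field * 100 = 784 / 907 * 100 = 86.4388%

86.4388 %


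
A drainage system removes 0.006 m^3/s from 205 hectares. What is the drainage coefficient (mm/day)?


DC = Q * 86400 / (A * 10000) * 1000
DC = 0.006 * 86400 / (205 * 10000) * 1000
DC = 518400.0000 / 2050000

0.2529 mm/day


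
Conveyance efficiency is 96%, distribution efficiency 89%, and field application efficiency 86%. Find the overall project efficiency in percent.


Ec = 0.96, Eb = 0.89, Ea = 0.86
E = 0.96 * 0.89 * 0.86 * 100 = 73.4784%

73.4784 %


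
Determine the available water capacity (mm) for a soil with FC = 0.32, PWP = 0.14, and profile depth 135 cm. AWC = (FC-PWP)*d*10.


AWC = (FC - PWP) * d * 10
AWC = (0.32 - 0.14) * 135 * 10
AWC = 0.1800 * 135 * 10

243.0000 mm


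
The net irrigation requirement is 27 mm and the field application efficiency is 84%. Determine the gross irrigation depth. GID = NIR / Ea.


Ea = 84% = 0.84
GID = NIR / Ea = 27 / 0.84 = 32.1429 mm

32.1429 mm


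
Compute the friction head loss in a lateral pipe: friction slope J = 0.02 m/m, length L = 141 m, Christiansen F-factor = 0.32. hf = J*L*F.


hf = J * L * F = 0.02 * 141 * 0.32 = 0.9024 m

0.9024 m


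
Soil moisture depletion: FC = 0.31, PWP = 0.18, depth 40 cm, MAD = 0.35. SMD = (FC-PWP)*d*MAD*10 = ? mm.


SMD = (FC - PWP) * d * MAD * 10
SMD = (0.31 - 0.18) * 40 * 0.35 * 10
SMD = 0.1300 * 40 * 0.35 * 10

18.2000 mm


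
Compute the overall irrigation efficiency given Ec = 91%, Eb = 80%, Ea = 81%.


Ec = 0.91, Eb = 0.8, Ea = 0.81
E = 0.91 * 0.8 * 0.81 * 100 = 58.9680%

58.9680 %


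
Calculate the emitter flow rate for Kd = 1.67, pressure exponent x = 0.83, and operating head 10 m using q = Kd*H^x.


q = Kd * H^x = 1.67 * 10^0.83 = 1.67 * 6.760830

11.2906 L/h


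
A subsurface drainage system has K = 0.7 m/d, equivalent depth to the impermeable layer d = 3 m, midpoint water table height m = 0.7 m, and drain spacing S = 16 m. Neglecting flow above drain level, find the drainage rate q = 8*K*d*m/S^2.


q = 8*K*d*m/S^2
q = 8*0.7*3*0.7/16^2
q = 11.7600 / 256

0.0459 m/d


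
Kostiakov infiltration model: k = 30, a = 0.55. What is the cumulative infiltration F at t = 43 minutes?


F = k * t^a = 30 * 43^0.55
F = 30 * 7.914211

237.4263 mm


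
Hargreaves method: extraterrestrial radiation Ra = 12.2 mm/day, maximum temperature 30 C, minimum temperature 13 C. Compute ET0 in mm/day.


Tmean = (Tmax + Tmin)/2 = (30 + 13)/2 = 21.5
ET0 = 0.0023 * 12.2 * (21.5 + 17.8) * sqrt(30 - 13)
ET0 = 0.0023 * 12.2 * 39.3 * 4.123106

4.5468 mm/day


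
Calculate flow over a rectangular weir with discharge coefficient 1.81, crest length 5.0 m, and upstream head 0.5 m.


Q = C * L * H^(3/2) = 1.81 * 5.0 * 0.5^1.5 = 1.81 * 5.0 * 0.353553

3.1997 m^3/s


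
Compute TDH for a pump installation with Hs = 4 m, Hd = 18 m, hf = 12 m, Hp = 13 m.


TDH = Hs + Hd + hf + Hp = 4 + 18 + 12 + 13 = 47

47 m


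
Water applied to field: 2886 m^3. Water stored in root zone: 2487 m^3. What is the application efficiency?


Ea = V_root / V_field * 100 = 2487 / 2886 * 100 = 86.1746%

86.1746 %


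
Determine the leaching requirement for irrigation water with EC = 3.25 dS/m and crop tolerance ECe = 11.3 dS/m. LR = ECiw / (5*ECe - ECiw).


LR = ECiw / (5*ECe - ECiw)
LR = 3.25 / (5*11.3 - 3.25)
LR = 3.25 / 53.2500

0.0610


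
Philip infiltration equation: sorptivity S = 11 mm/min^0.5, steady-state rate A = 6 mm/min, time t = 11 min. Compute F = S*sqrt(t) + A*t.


F = S*sqrt(t) + A*t
F = 11*sqrt(11) + 6*11
F = 11*3.316625 + 66

102.4829 mm


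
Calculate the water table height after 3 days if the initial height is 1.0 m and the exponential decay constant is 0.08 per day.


m = m0 * exp(-k*t)
m = 1.0 * exp(-0.08 * 3)
m = 1.0 * exp(-0.2400)

0.7866 m


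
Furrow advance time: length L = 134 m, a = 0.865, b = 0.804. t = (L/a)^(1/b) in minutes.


t = (L/a)^(1/b)
t = (134/0.865)^(1/0.804)
t = 154.913295^(1/0.804)

529.6524 min


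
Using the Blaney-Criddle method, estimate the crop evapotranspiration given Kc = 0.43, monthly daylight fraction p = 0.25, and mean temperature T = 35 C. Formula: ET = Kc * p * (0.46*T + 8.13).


ET = Kc * p * (0.46*T + 8.13)
ET = 0.43 * 0.25 * (0.46*35 + 8.13)
ET = 0.43 * 0.25 * 24.2300

2.6047 mm/day


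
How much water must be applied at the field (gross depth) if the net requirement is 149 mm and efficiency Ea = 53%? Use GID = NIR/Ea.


Ea = 53% = 0.53
GID = NIR / Ea = 149 / 0.53 = 281.1321 mm

281.1321 mm


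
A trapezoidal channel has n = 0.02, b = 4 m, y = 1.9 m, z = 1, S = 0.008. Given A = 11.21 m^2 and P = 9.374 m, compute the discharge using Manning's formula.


R = A/P = 11.21/9.374 = 1.195861
Q = (1/0.02) * 11.21 * 1.195861^(2/3) * 0.008^0.5

56.4817 m^3/s


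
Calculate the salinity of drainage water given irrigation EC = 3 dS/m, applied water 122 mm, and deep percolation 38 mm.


EC_dw = EC_iw * D_iw / D_dw
EC_dw = 3 * 122 / 38
EC_dw = 366 / 38

9.6316 dS/m


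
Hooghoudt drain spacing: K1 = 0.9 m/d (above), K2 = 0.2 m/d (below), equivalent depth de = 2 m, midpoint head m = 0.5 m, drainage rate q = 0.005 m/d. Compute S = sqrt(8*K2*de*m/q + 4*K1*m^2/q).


S^2 = 8*K2*de*m/q + 4*K1*m^2/q
S^2 = 8*0.2*2*0.5/0.005 + 4*0.9*0.5^2/0.005
S = sqrt(500.0000)

22.3607 m


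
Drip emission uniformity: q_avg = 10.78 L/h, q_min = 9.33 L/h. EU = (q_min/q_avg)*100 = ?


EU = (q_min/q_avg)*100 = (9.33/10.78)*100 = 86.5492%

86.5492 %


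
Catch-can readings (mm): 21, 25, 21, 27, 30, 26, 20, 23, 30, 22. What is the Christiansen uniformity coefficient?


mean = 24.500000 mm
MAD = 3.100000 mm
CU = (1 - 3.100000/24.500000)*100

87.3469 %


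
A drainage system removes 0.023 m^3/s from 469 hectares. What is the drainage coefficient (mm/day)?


DC = Q * 86400 / (A * 10000) * 1000
DC = 0.023 * 86400 / (469 * 10000) * 1000
DC = 1987200.0000 / 4690000

0.4237 mm/day


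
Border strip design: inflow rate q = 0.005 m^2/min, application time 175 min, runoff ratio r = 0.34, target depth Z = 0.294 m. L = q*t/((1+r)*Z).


L = q*t/((1+r)*Z)
L = 0.005*175/((1+0.34)*0.294)
L = 0.875/0.39396

2.2210 m


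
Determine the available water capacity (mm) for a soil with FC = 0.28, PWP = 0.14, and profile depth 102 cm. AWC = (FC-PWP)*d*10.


AWC = (FC - PWP) * d * 10
AWC = (0.28 - 0.14) * 102 * 10
AWC = 0.1400 * 102 * 10

142.8000 mm


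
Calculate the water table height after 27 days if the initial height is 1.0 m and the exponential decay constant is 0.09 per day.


m = m0 * exp(-k*t)
m = 1.0 * exp(-0.09 * 27)
m = 1.0 * exp(-2.4300)

0.0880 m


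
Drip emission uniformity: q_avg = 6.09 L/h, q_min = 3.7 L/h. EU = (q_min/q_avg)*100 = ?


EU = (q_min/q_avg)*100 = (3.7/6.09)*100 = 60.7553%

60.7553 %


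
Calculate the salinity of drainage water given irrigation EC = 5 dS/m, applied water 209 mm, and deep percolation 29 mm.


EC_dw = EC_iw * D_iw / D_dw
EC_dw = 5 * 209 / 29
EC_dw = 1045 / 29

36.0345 dS/m


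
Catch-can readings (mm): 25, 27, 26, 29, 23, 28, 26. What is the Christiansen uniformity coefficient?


mean = 26.285714 mm
MAD = 1.469388 mm
CU = (1 - 1.469388/26.285714)*100

94.4099 %


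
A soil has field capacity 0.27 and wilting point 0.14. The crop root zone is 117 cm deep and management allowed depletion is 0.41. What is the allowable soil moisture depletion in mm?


SMD = (FC - PWP) * d * MAD * 10
SMD = (0.27 - 0.14) * 117 * 0.41 * 10
SMD = 0.1300 * 117 * 0.41 * 10

62.3610 mm


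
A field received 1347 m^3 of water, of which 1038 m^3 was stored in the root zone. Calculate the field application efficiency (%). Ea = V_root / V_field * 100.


Ea = V_root / V_field * 100 = 1038 / 1347 * 100 = 77.0601%

77.0601 %


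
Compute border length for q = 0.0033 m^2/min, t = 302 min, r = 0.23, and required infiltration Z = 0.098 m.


L = q*t/((1+r)*Z)
L = 0.0033*302/((1+0.23)*0.098)
L = 0.9966/0.12054

8.2678 m


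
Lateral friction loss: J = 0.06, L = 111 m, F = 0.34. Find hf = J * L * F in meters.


hf = J * L * F = 0.06 * 111 * 0.34 = 2.2644 m

2.2644 m


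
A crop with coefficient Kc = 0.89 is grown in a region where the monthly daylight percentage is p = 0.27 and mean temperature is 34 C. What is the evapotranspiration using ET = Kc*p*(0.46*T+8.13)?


ET = Kc * p * (0.46*T + 8.13)
ET = 0.89 * 0.27 * (0.46*34 + 8.13)
ET = 0.89 * 0.27 * 23.7700

5.7119 mm/day


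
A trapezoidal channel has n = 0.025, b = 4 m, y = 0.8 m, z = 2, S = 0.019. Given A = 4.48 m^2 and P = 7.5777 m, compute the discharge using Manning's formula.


R = A/P = 4.48/7.5777 = 0.591208
Q = (1/0.025) * 4.48 * 0.591208^(2/3) * 0.019^0.5

17.3997 m^3/s


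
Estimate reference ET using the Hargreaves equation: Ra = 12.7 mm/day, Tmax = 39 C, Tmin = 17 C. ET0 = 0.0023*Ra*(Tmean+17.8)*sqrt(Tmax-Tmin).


Tmean = (Tmax + Tmin)/2 = (39 + 17)/2 = 28.0
ET0 = 0.0023 * 12.7 * (28.0 + 17.8) * sqrt(39 - 17)
ET0 = 0.0023 * 12.7 * 45.8 * 4.690416

6.2749 mm/day


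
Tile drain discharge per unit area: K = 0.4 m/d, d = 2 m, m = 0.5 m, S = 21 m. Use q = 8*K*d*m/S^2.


q = 8*K*d*m/S^2
q = 8*0.4*2*0.5/21^2
q = 3.2000 / 441

0.0073 m/d


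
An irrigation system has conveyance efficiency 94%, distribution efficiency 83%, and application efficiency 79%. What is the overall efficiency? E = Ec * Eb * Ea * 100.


Ec = 0.94, Eb = 0.83, Ea = 0.79
E = 0.94 * 0.83 * 0.79 * 100 = 61.6358%

61.6358 %


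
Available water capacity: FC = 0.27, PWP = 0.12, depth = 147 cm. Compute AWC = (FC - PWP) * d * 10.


AWC = (FC - PWP) * d * 10
AWC = (0.27 - 0.12) * 147 * 10
AWC = 0.1500 * 147 * 10

220.5000 mm


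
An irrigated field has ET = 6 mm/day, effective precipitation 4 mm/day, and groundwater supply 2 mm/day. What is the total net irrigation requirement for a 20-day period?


Daily deficit = ET - Pe - GW = 6 - 4 - 2 = 0 mm/day
NIR = 0 * 20 = 0 mm

0 mm


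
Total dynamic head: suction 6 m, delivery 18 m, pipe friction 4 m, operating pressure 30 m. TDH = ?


TDH = Hs + Hd + hf + Hp = 6 + 18 + 4 + 30 = 58

58 m


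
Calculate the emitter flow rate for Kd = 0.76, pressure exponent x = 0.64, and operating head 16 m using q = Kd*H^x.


q = Kd * H^x = 0.76 * 16^0.64 = 0.76 * 5.897077

4.4818 L/h


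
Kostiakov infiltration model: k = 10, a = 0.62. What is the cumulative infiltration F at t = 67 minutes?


F = k * t^a = 10 * 67^0.62
F = 10 * 13.557087

135.5709 mm


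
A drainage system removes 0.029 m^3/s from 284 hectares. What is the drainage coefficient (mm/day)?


DC = Q * 86400 / (A * 10000) * 1000
DC = 0.029 * 86400 / (284 * 10000) * 1000
DC = 2505600.0000 / 2840000

0.8823 mm/day


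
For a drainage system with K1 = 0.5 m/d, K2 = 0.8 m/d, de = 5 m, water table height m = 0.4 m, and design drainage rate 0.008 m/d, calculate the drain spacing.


S^2 = 8*K2*de*m/q + 4*K1*m^2/q
S^2 = 8*0.8*5*0.4/0.008 + 4*0.5*0.4^2/0.008
S = sqrt(1640.0000)

40.4969 m


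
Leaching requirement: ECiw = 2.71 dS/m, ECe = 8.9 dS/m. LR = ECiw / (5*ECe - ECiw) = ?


LR = ECiw / (5*ECe - ECiw)
LR = 2.71 / (5*8.9 - 2.71)
LR = 2.71 / 41.7900

0.0648


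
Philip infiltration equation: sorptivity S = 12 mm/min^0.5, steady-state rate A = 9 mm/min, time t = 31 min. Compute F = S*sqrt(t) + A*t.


F = S*sqrt(t) + A*t
F = 12*sqrt(31) + 9*31
F = 12*5.567764 + 279

345.8132 mm


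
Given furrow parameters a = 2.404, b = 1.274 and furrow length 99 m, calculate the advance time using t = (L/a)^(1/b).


t = (L/a)^(1/b)
t = (99/2.404)^(1/1.274)
t = 41.181364^(1/1.274)

18.5108 min


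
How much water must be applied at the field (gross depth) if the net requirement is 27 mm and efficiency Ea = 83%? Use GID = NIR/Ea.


Ea = 83% = 0.83
GID = NIR / Ea = 27 / 0.83 = 32.5301 mm

32.5301 mm


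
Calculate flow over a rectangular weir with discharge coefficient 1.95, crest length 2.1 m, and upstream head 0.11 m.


Q = C * L * H^(3/2) = 1.95 * 2.1 * 0.11^1.5 = 1.95 * 2.1 * 0.036483

0.1494 m^3/s


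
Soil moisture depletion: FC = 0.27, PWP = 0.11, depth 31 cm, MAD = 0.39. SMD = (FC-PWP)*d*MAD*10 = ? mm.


SMD = (FC - PWP) * d * MAD * 10
SMD = (0.27 - 0.11) * 31 * 0.39 * 10
SMD = 0.1600 * 31 * 0.39 * 10

19.3440 mm


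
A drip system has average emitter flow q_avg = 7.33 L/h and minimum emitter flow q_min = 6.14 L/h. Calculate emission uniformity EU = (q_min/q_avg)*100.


EU = (q_min/q_avg)*100 = (6.14/7.33)*100 = 83.7653%

83.7653 %


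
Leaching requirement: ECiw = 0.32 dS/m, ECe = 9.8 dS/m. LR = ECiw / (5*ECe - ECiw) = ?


LR = ECiw / (5*ECe - ECiw)
LR = 0.32 / (5*9.8 - 0.32)
LR = 0.32 / 48.6800

0.0066


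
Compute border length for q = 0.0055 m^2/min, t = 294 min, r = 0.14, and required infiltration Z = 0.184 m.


L = q*t/((1+r)*Z)
L = 0.0055*294/((1+0.14)*0.184)
L = 1.617/0.20976

7.7088 m


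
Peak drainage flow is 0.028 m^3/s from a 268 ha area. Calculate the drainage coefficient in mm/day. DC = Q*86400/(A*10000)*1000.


DC = Q * 86400 / (A * 10000) * 1000
DC = 0.028 * 86400 / (268 * 10000) * 1000
DC = 2419200.0000 / 2680000

0.9027 mm/day


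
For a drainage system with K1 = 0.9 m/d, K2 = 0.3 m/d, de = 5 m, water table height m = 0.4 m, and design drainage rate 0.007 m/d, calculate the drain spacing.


S^2 = 8*K2*de*m/q + 4*K1*m^2/q
S^2 = 8*0.3*5*0.4/0.007 + 4*0.9*0.4^2/0.007
S = sqrt(768.0000)

27.7128 m


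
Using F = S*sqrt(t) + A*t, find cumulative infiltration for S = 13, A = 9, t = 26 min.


F = S*sqrt(t) + A*t
F = 13*sqrt(26) + 9*26
F = 13*5.099020 + 234

300.2873 mm


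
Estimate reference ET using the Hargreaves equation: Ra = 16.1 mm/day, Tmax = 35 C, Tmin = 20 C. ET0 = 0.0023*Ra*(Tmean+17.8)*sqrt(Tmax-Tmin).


Tmean = (Tmax + Tmin)/2 = (35 + 20)/2 = 27.5
ET0 = 0.0023 * 16.1 * (27.5 + 17.8) * sqrt(35 - 20)
ET0 = 0.0023 * 16.1 * 45.3 * 3.872983

6.4968 mm/day


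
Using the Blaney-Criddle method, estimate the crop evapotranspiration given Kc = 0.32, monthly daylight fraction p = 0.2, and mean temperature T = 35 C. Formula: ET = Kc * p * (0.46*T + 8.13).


ET = Kc * p * (0.46*T + 8.13)
ET = 0.32 * 0.2 * (0.46*35 + 8.13)
ET = 0.32 * 0.2 * 24.2300

1.5507 mm/day


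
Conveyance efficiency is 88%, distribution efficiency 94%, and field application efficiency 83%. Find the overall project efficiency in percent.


Ec = 0.88, Eb = 0.94, Ea = 0.83
E = 0.88 * 0.94 * 0.83 * 100 = 68.6576%

68.6576 %


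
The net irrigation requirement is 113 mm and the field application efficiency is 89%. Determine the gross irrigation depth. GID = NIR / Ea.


Ea = 89% = 0.89
GID = NIR / Ea = 113 / 0.89 = 126.9663 mm

126.9663 mm


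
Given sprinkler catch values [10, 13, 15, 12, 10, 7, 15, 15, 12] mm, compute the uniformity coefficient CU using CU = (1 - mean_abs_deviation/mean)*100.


mean = 12.111111 mm
MAD = 2.123457 mm
CU = (1 - 2.123457/12.111111)*100

82.4669 %


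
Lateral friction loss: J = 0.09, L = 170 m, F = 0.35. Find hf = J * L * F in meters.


hf = J * L * F = 0.09 * 170 * 0.35 = 5.3550 m

5.3550 m


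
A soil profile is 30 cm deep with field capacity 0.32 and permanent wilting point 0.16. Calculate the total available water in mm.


AWC = (FC - PWP) * d * 10
AWC = (0.32 - 0.16) * 30 * 10
AWC = 0.1600 * 30 * 10

48.0000 mm


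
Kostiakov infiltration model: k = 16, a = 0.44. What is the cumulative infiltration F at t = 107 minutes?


F = k * t^a = 16 * 107^0.44
F = 16 * 7.814998

125.0400 mm


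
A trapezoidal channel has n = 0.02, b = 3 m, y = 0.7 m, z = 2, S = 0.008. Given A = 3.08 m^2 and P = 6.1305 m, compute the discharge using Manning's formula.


R = A/P = 3.08/6.1305 = 0.502406
Q = (1/0.02) * 3.08 * 0.502406^(2/3) * 0.008^0.5

8.7050 m^3/s


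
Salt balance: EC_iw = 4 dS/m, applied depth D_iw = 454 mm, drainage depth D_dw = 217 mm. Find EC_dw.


EC_dw = EC_iw * D_iw / D_dw
EC_dw = 4 * 454 / 217
EC_dw = 1816 / 217

8.3687 dS/m


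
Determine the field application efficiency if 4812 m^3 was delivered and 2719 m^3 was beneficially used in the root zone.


Ea = V_root / V_field * 100 = 2719 / 4812 * 100 = 56.5046%

56.5046 %


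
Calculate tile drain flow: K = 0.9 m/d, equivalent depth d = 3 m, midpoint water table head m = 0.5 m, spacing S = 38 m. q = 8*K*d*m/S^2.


q = 8*K*d*m/S^2
q = 8*0.9*3*0.5/38^2
q = 10.8000 / 1444

0.0075 m/d


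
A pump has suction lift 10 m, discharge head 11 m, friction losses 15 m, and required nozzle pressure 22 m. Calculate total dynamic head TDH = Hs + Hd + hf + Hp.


TDH = Hs + Hd + hf + Hp = 10 + 11 + 15 + 22 = 58

58 m


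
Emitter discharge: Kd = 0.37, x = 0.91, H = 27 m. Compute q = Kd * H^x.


q = Kd * H^x = 0.37 * 27^0.91 = 0.37 * 20.069707

7.4258 L/h


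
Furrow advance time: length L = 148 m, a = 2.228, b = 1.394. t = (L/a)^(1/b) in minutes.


t = (L/a)^(1/b)
t = (148/2.228)^(1/1.394)
t = 66.427289^(1/1.394)

20.2898 min


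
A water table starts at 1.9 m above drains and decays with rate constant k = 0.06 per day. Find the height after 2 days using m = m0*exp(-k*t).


m = m0 * exp(-k*t)
m = 1.9 * exp(-0.06 * 2)
m = 1.9 * exp(-0.1200)

1.6851 m
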